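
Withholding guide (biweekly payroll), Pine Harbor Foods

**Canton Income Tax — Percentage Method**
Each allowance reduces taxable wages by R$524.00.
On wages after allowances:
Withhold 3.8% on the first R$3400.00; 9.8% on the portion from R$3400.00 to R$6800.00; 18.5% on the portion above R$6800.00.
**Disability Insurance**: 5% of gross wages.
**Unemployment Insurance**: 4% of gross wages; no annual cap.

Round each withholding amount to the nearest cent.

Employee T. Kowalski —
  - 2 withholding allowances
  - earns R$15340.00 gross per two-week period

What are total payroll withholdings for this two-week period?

R$3229.02

Canton Income Tax: taxable = R$15340.00 − 2×R$524.00 = R$14292.00
  R$462.40 + 18.5% × (R$14292.00 − R$6800.00) = R$462.40 + 18.5% × R$7492.00 = R$1848.42
Disability Insurance: 5% × R$15340.00 = R$767.00
Unemployment Insurance: 4% × R$15340.00 = R$613.60
Total: R$1848.42 + R$767.00 + R$613.60 = R$3229.02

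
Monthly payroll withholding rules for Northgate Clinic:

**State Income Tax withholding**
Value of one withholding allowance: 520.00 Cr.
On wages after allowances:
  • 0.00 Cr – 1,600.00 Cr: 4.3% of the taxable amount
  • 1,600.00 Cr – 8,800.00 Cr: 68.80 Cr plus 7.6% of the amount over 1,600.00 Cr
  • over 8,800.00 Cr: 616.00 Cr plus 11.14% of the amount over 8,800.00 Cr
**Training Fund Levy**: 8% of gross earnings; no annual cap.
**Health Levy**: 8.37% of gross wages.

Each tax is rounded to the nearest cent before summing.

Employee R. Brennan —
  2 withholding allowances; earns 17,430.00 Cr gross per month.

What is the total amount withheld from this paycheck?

4,314.82 Cr

State Income Tax: taxable = 17,430.00 Cr − 2×520.00 Cr = 16,390.00 Cr
  616.00 Cr + 11.14% × (16,390.00 Cr − 8,800.00 Cr) = 616.00 Cr + 11.14% × 7,590.00 Cr = 1,461.53 Cr
Training Fund Levy: 8% × 17,430.00 Cr = 1,394.40 Cr
Health Levy: 8.37% × 17,430.00 Cr = 1,458.89 Cr
Total: 1,461.53 Cr + 1,394.40 Cr + 1,458.89 Cr = 4,314.82 Cr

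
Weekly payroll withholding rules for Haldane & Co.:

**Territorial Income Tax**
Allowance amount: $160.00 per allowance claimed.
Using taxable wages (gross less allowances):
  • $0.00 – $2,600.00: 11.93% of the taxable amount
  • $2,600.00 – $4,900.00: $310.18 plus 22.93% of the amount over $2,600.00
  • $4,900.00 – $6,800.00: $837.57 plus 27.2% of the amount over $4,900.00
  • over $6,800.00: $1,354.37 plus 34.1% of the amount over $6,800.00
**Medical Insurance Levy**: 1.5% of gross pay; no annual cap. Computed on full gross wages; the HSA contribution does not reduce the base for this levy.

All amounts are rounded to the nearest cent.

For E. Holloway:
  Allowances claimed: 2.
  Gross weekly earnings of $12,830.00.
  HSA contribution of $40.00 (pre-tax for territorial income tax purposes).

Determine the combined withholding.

Territorial Income Tax: taxable = $12,830.00 − $40.00 − 2×$160.00 = $12,470.00
  $1,354.37 + 34.1% × ($12,470.00 − $6,800.00) = $1,354.37 + 34.1% × $5,670.00 = $3,287.84
Medical Insurance Levy: 1.5% × $12,830.00 = $192.45
Total: $3,287.84 + $192.45 = $3,480.29

$3,480.29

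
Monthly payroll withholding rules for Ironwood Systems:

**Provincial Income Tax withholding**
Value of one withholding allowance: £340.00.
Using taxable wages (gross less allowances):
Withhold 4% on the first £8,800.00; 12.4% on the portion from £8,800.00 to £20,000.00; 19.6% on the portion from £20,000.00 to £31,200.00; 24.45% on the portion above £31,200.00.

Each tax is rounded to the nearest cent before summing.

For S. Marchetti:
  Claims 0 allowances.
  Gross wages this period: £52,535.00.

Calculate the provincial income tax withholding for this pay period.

£9,152.41

Provincial Income Tax: taxable = £52,535.00
  £3,936.00 + 24.45% × (£52,535.00 − £31,200.00) = £3,936.00 + 24.45% × £21,335.00 = £9,152.41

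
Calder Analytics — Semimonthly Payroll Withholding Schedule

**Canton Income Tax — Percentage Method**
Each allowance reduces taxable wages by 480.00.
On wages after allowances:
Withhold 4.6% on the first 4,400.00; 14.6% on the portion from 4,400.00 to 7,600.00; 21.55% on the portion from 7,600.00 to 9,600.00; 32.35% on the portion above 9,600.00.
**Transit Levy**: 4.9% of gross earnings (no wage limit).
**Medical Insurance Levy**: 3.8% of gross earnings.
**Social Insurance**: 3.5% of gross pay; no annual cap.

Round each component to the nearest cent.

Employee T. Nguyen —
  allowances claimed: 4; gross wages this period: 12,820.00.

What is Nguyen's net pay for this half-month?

Canton Income Tax: taxable = 12,820.00 − 4×480.00 = 10,900.00
  1,100.60 + 32.35% × (10,900.00 − 9,600.00) = 1,100.60 + 32.35% × 1,300.00 = 1,521.15
Transit Levy: 4.9% × 12,820.00 = 628.18
Medical Insurance Levy: 3.8% × 12,820.00 = 487.16
Social Insurance: 3.5% × 12,820.00 = 448.70
Total withheld: 1,521.15 + 628.18 + 487.16 + 448.70 = 3,085.19
Net pay: 12,820.00 − 3,085.19 = 9,734.81

9,734.81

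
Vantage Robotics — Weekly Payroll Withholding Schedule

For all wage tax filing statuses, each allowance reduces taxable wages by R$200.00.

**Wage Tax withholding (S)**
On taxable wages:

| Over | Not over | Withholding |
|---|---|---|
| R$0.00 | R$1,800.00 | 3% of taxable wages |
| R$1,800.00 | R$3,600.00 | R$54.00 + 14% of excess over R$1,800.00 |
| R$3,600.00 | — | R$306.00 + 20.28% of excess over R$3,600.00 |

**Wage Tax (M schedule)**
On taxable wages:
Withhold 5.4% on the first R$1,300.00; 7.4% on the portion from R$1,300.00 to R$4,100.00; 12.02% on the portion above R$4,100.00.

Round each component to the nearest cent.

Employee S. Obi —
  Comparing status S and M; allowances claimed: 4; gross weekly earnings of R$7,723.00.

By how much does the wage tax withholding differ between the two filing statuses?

R$363.18

Wage Tax (S): taxable = R$7,723.00 − 4×R$200.00 = R$6,923.00
  R$306.00 + 20.28% × (R$6,923.00 − R$3,600.00) = R$306.00 + 20.28% × R$3,323.00 = R$979.90
Wage Tax (M): taxable = R$7,723.00 − 4×R$200.00 = R$6,923.00
  R$277.40 + 12.02% × (R$6,923.00 − R$4,100.00) = R$277.40 + 12.02% × R$2,823.00 = R$616.72
Difference: |R$979.90 − R$616.72| = R$363.18 (higher under S)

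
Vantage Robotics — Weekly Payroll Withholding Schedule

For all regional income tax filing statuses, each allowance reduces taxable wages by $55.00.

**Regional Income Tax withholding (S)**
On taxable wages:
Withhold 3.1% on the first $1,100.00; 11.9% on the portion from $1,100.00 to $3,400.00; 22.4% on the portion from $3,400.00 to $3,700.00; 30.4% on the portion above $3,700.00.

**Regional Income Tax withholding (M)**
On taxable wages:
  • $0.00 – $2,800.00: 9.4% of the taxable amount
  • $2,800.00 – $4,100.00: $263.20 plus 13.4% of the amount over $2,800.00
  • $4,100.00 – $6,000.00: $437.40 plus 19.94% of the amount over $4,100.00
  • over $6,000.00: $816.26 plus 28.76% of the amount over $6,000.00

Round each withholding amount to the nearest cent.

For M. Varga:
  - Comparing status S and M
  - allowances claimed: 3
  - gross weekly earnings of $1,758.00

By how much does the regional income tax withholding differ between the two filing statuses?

$56.97

Regional Income Tax (S): taxable = $1,758.00 − 3×$55.00 = $1,593.00
  $34.10 + 11.9% × ($1,593.00 − $1,100.00) = $34.10 + 11.9% × $493.00 = $92.77
Regional Income Tax (M): taxable = $1,758.00 − 3×$55.00 = $1,593.00
  9.4% × $1,593.00 = $149.74
Difference: |$92.77 − $149.74| = $56.97 (higher under M)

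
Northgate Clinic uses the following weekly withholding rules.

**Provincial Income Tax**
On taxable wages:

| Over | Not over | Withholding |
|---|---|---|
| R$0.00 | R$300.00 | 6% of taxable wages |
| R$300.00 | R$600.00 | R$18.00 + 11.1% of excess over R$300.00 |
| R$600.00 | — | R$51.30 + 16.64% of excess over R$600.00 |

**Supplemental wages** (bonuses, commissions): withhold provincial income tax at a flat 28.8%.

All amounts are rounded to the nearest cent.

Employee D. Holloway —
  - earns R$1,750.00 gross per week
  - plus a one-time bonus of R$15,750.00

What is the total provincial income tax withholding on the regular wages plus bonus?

R$4,778.66

Provincial Income Tax: taxable = R$1,750.00
  R$51.30 + 16.64% × (R$1,750.00 − R$600.00) = R$51.30 + 16.64% × R$1,150.00 = R$242.66
Supplemental (28.8% flat on bonus): 28.8% × R$15,750.00 = R$4,536.00
Total provincial income tax: R$242.66 + R$4,536.00 = R$4,778.66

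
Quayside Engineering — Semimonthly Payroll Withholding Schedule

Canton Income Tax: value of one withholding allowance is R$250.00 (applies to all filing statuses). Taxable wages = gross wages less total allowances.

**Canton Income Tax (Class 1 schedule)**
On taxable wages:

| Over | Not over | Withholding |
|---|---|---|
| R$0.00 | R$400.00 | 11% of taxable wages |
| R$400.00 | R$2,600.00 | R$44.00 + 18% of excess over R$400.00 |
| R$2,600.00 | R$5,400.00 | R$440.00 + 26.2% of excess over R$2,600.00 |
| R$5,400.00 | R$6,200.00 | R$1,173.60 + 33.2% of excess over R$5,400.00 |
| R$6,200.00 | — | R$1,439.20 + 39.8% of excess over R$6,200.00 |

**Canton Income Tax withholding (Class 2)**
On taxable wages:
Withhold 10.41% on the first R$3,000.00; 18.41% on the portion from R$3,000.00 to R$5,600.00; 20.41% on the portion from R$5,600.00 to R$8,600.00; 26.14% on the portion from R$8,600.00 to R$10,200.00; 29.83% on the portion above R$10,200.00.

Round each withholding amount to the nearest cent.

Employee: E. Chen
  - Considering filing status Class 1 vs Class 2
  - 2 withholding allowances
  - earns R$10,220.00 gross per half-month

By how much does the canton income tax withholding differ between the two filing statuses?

Canton Income Tax (Class 1): taxable = R$10,220.00 − 2×R$250.00 = R$9,720.00
  R$1,439.20 + 39.8% × (R$9,720.00 − R$6,200.00) = R$1,439.20 + 39.8% × R$3,520.00 = R$2,840.16
Canton Income Tax (Class 2): taxable = R$10,220.00 − 2×R$250.00 = R$9,720.00
  R$1,403.26 + 26.14% × (R$9,720.00 − R$8,600.00) = R$1,403.26 + 26.14% × R$1,120.00 = R$1,696.03
Difference: |R$2,840.16 − R$1,696.03| = R$1,144.13 (higher under Class 1)

R$1,144.13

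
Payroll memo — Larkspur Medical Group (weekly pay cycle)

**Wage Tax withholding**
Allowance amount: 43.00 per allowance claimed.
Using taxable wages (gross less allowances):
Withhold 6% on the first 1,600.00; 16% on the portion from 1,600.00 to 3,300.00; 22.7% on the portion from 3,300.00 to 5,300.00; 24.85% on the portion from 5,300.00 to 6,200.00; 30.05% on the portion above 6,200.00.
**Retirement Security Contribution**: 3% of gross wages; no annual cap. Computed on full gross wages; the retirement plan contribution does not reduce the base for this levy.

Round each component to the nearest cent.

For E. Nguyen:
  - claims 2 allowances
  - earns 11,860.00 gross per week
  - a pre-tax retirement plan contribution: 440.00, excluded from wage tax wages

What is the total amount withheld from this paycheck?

2,944.22

Wage Tax: taxable = 11,860.00 − 440.00 − 2×43.00 = 11,334.00
  1,045.65 + 30.05% × (11,334.00 − 6,200.00) = 1,045.65 + 30.05% × 5,134.00 = 2,588.42
Retirement Security Contribution: 3% × 11,860.00 = 355.80
Total: 2,588.42 + 355.80 = 2,944.22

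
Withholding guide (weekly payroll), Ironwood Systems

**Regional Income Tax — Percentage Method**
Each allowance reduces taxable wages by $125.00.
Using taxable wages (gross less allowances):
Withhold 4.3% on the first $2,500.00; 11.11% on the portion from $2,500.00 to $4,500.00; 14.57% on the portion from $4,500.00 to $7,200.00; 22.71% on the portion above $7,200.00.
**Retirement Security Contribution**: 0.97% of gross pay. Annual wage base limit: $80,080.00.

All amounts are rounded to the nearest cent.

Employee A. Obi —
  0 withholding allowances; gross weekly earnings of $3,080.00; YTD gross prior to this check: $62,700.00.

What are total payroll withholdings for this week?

$201.82

Regional Income Tax: taxable = $3,080.00
  $107.50 + 11.11% × ($3,080.00 − $2,500.00) = $107.50 + 11.11% × $580.00 = $171.94
Retirement Security Contribution: 0.97% × $3,080.00 = $29.88
Total: $171.94 + $29.88 = $201.82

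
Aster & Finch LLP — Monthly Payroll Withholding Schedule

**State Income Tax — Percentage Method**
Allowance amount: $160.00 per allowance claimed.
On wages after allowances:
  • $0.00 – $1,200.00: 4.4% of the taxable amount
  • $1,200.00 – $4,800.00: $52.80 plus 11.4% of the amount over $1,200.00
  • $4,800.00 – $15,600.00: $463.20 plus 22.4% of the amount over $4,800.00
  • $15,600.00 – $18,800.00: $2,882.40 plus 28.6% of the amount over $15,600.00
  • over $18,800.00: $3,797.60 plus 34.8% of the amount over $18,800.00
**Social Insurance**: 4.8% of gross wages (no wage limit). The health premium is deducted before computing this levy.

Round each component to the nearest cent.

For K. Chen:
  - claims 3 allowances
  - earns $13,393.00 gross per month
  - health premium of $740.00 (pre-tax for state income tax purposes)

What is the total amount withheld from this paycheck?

$2,722.09

State Income Tax: taxable = $13,393.00 − $740.00 − 3×$160.00 = $12,173.00
  $463.20 + 22.4% × ($12,173.00 − $4,800.00) = $463.20 + 22.4% × $7,373.00 = $2,114.75
Social Insurance: 4.8% × $12,653.00 = $607.34
Total: $2,114.75 + $607.34 = $2,722.09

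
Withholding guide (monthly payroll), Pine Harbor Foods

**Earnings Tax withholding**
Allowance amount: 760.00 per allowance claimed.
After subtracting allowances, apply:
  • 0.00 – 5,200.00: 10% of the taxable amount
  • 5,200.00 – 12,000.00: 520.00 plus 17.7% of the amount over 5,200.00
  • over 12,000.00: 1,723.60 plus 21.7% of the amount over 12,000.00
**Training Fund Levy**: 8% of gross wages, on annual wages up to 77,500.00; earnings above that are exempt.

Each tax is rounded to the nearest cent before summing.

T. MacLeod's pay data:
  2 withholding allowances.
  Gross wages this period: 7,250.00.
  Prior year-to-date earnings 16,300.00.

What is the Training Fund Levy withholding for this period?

Training Fund Levy: 8% × 7,250.00 = 580.00

580.00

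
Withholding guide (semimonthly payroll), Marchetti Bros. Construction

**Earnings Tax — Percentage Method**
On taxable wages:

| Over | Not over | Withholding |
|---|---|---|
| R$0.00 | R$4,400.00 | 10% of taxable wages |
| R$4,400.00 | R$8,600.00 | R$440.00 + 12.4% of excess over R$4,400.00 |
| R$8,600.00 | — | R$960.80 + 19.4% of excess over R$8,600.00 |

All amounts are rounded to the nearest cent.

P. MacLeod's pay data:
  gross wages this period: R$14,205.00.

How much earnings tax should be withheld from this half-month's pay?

R$2,048.17

Earnings Tax: taxable = R$14,205.00
  R$960.80 + 19.4% × (R$14,205.00 − R$8,600.00) = R$960.80 + 19.4% × R$5,605.00 = R$2,048.17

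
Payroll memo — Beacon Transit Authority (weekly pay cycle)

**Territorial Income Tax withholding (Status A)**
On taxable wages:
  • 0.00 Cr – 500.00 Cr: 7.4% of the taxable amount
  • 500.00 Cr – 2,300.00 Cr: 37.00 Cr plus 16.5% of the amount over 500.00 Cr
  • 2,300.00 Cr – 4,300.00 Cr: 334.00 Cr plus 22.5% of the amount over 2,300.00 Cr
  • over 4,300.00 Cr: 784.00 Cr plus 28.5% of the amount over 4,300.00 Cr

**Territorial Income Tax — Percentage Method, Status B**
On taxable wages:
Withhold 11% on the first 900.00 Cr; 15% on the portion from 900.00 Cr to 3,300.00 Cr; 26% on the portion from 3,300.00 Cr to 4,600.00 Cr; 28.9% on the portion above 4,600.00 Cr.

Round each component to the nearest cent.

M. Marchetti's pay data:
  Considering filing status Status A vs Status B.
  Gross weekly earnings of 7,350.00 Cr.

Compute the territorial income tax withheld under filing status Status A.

1,653.25 Cr

Territorial Income Tax (Status A): taxable = 7,350.00 Cr
  784.00 Cr + 28.5% × (7,350.00 Cr − 4,300.00 Cr) = 784.00 Cr + 28.5% × 3,050.00 Cr = 1,653.25 Cr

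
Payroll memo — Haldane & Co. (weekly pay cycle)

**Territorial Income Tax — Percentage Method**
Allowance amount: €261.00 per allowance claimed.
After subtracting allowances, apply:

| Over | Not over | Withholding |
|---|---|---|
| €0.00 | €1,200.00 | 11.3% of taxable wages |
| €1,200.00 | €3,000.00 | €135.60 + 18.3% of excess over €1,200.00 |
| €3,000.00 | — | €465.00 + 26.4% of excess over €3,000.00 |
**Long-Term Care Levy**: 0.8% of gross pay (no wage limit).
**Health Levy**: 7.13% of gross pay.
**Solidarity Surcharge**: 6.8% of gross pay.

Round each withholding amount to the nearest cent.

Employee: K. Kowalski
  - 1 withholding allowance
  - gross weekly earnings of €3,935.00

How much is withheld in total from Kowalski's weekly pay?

€1,222.57

Territorial Income Tax: taxable = €3,935.00 − 1×€261.00 = €3,674.00
  €465.00 + 26.4% × (€3,674.00 − €3,000.00) = €465.00 + 26.4% × €674.00 = €642.94
Long-Term Care Levy: 0.8% × €3,935.00 = €31.48
Health Levy: 7.13% × €3,935.00 = €280.57
Solidarity Surcharge: 6.8% × €3,935.00 = €267.58
Total: €642.94 + €31.48 + €280.57 + €267.58 = €1,222.57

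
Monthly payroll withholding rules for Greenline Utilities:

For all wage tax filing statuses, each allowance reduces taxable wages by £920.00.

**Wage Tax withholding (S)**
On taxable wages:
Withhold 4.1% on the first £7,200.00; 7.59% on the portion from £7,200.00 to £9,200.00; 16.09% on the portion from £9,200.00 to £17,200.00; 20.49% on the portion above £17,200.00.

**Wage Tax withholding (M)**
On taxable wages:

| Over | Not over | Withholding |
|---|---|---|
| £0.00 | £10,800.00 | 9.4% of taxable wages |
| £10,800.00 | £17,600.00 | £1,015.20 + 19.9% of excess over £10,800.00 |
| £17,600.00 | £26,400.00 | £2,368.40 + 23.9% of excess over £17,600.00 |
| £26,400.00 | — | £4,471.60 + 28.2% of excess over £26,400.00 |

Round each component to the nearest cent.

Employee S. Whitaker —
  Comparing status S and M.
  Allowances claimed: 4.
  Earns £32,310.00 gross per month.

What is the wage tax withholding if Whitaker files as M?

£5,100.46

Wage Tax (M): taxable = £32,310.00 − 4×£920.00 = £28,630.00
  £4,471.60 + 28.2% × (£28,630.00 − £26,400.00) = £4,471.60 + 28.2% × £2,230.00 = £5,100.46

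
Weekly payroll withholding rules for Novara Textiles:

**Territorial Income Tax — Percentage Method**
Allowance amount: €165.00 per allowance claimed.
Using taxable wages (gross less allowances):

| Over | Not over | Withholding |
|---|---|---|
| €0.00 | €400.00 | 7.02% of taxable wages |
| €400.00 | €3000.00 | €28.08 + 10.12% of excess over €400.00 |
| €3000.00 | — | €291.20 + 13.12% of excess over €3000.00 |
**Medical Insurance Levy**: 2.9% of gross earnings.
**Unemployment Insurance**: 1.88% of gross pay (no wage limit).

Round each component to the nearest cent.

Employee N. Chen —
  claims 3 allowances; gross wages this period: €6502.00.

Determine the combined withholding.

€996.52

Territorial Income Tax: taxable = €6502.00 − 3×€165.00 = €6007.00
  €291.20 + 13.12% × (€6007.00 − €3000.00) = €291.20 + 13.12% × €3007.00 = €685.72
Medical Insurance Levy: 2.9% × €6502.00 = €188.56
Unemployment Insurance: 1.88% × €6502.00 = €122.24
Total: €685.72 + €188.56 + €122.24 = €996.52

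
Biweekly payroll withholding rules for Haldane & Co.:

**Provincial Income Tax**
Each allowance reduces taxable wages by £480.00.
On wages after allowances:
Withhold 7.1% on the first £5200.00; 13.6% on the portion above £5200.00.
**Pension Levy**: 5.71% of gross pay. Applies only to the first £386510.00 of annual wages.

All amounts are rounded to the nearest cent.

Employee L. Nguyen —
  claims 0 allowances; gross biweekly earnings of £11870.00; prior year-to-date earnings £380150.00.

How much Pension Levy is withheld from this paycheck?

Pension Levy: cap £386510.00 − YTD £380150.00 = £6360.00 subject; 5.71% × £6360.00 = £363.16

£363.16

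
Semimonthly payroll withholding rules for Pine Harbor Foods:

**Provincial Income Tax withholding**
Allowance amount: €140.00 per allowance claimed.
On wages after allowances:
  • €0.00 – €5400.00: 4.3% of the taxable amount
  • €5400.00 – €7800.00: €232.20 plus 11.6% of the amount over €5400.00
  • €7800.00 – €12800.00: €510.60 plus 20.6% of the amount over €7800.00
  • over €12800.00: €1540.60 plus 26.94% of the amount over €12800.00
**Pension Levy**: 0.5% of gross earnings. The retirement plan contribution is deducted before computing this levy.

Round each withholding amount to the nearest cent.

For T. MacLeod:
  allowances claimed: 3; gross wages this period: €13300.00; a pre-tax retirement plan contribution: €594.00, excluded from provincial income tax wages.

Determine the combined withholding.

Provincial Income Tax: taxable = €13300.00 − €594.00 − 3×€140.00 = €12286.00
  €510.60 + 20.6% × (€12286.00 − €7800.00) = €510.60 + 20.6% × €4486.00 = €1434.72
Pension Levy: 0.5% × €12706.00 = €63.53
Total: €1434.72 + €63.53 = €1498.25

€1498.25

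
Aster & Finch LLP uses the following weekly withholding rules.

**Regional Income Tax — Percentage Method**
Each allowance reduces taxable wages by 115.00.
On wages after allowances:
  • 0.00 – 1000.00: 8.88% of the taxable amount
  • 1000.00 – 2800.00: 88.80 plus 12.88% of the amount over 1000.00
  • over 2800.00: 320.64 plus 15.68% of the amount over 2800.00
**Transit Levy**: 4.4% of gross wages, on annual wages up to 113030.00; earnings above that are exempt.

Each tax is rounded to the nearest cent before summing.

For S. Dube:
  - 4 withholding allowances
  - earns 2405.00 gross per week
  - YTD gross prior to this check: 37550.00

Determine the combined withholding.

316.34

Regional Income Tax: taxable = 2405.00 − 4×115.00 = 1945.00
  88.80 + 12.88% × (1945.00 − 1000.00) = 88.80 + 12.88% × 945.00 = 210.52
Transit Levy: 4.4% × 2405.00 = 105.82
Total: 210.52 + 105.82 = 316.34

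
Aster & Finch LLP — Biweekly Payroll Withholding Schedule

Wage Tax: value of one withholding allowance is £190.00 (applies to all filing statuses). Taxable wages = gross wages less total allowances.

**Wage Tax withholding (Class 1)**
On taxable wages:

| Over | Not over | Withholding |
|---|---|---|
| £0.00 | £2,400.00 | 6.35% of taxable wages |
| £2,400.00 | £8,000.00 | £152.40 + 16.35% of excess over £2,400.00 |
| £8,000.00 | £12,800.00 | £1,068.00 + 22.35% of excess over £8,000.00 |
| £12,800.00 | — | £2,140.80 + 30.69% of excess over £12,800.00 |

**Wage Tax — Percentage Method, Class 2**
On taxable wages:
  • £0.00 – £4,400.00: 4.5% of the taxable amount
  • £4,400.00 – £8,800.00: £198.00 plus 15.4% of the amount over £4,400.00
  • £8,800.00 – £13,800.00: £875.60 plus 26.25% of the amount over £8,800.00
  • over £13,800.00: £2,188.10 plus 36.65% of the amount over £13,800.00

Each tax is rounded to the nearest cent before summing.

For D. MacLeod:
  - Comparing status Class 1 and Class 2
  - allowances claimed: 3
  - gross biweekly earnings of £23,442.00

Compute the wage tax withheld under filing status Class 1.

£5,231.90

Wage Tax (Class 1): taxable = £23,442.00 − 3×£190.00 = £22,872.00
  £2,140.80 + 30.69% × (£22,872.00 − £12,800.00) = £2,140.80 + 30.69% × £10,072.00 = £5,231.90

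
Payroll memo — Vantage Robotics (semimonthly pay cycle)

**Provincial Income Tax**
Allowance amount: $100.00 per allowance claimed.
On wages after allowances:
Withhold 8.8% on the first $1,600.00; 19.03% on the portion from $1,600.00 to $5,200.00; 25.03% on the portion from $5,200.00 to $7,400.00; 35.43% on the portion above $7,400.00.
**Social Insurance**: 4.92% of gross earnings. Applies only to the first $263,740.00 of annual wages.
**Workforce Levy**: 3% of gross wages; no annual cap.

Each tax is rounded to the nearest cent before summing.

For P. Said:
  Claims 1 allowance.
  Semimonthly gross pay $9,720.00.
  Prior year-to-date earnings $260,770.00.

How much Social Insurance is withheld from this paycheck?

Social Insurance: cap $263,740.00 − YTD $260,770.00 = $2,970.00 subject; 4.92% × $2,970.00 = $146.12

$146.12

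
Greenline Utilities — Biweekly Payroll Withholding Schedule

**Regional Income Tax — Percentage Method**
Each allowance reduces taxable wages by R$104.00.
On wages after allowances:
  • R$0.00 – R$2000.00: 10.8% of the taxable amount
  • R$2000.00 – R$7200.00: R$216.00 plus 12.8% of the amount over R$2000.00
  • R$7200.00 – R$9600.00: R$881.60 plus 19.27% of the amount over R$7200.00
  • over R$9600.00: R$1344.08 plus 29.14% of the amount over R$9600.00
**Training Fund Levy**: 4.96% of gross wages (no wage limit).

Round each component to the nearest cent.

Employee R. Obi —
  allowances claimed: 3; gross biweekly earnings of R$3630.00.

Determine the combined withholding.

Regional Income Tax: taxable = R$3630.00 − 3×R$104.00 = R$3318.00
  R$216.00 + 12.8% × (R$3318.00 − R$2000.00) = R$216.00 + 12.8% × R$1318.00 = R$384.70
Training Fund Levy: 4.96% × R$3630.00 = R$180.05
Total: R$384.70 + R$180.05 = R$564.75

R$564.75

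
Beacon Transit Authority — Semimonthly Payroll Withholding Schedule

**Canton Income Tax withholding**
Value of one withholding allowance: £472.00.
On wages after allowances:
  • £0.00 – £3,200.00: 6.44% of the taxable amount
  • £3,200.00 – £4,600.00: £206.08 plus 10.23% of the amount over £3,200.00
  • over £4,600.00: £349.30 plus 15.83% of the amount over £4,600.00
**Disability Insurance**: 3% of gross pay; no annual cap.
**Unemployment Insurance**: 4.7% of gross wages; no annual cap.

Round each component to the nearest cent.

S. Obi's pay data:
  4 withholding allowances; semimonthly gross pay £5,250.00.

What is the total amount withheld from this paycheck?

£626.90

Canton Income Tax: taxable = £5,250.00 − 4×£472.00 = £3,362.00
  £206.08 + 10.23% × (£3,362.00 − £3,200.00) = £206.08 + 10.23% × £162.00 = £222.65
Disability Insurance: 3% × £5,250.00 = £157.50
Unemployment Insurance: 4.7% × £5,250.00 = £246.75
Total: £222.65 + £157.50 + £246.75 = £626.90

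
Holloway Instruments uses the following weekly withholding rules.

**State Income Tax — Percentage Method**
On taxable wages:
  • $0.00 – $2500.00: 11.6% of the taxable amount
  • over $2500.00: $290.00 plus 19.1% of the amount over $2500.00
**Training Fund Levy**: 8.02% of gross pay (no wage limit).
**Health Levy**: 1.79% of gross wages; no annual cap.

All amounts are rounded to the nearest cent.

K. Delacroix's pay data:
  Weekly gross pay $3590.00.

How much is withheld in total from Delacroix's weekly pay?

$850.37

State Income Tax: taxable = $3590.00
  $290.00 + 19.1% × ($3590.00 − $2500.00) = $290.00 + 19.1% × $1090.00 = $498.19
Training Fund Levy: 8.02% × $3590.00 = $287.92
Health Levy: 1.79% × $3590.00 = $64.26
Total: $498.19 + $287.92 + $64.26 = $850.37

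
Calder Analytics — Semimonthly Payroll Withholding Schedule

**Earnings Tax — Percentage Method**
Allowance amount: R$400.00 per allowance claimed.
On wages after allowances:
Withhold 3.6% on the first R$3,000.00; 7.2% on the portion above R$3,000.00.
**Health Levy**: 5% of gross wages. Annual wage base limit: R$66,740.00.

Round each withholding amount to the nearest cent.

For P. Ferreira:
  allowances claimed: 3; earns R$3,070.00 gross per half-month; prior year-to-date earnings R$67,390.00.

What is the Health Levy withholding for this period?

R$0.00

Health Levy: YTD R$67,390.00 ≥ cap R$66,740.00 → R$0.00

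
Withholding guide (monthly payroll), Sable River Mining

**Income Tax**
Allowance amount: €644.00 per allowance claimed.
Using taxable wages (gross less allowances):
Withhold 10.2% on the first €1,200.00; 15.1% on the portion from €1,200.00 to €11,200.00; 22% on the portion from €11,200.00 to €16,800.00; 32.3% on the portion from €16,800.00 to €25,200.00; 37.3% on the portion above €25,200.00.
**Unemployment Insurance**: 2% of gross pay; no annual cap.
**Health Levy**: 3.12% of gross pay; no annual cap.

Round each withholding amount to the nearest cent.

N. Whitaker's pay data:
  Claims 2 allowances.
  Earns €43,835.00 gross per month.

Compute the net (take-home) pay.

Income Tax: taxable = €43,835.00 − 2×€644.00 = €42,547.00
  €5,577.60 + 37.3% × (€42,547.00 − €25,200.00) = €5,577.60 + 37.3% × €17,347.00 = €12,048.03
Unemployment Insurance: 2% × €43,835.00 = €876.70
Health Levy: 3.12% × €43,835.00 = €1,367.65
Total withheld: €12,048.03 + €876.70 + €1,367.65 = €14,292.38
Net pay: €43,835.00 − €14,292.38 = €29,542.62

€29,542.62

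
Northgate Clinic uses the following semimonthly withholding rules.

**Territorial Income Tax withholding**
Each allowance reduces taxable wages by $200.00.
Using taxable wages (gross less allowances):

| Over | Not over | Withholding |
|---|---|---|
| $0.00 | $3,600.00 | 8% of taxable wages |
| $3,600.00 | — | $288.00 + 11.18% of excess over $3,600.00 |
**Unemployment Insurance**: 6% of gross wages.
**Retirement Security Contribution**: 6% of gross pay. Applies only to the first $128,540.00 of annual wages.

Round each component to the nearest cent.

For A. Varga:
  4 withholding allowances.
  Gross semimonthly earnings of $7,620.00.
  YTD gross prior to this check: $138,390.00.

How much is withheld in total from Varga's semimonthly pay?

Territorial Income Tax: taxable = $7,620.00 − 4×$200.00 = $6,820.00
  $288.00 + 11.18% × ($6,820.00 − $3,600.00) = $288.00 + 11.18% × $3,220.00 = $648.00
Unemployment Insurance: 6% × $7,620.00 = $457.20
Retirement Security Contribution: YTD $138,390.00 ≥ cap $128,540.00 → $0.00
Total: $648.00 + $457.20 + $0.00 = $1,105.20

$1,105.20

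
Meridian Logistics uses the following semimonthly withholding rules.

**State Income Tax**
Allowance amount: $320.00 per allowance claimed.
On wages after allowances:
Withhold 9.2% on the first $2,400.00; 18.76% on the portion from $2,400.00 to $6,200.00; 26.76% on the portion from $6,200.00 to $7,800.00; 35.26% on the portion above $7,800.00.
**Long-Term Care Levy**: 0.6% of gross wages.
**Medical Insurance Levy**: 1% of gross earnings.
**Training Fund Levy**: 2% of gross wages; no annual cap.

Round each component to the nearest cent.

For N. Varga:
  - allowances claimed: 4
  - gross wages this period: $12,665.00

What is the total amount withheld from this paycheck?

State Income Tax: taxable = $12,665.00 − 4×$320.00 = $11,385.00
  $1,361.84 + 35.26% × ($11,385.00 − $7,800.00) = $1,361.84 + 35.26% × $3,585.00 = $2,625.91
Long-Term Care Levy: 0.6% × $12,665.00 = $75.99
Medical Insurance Levy: 1% × $12,665.00 = $126.65
Training Fund Levy: 2% × $12,665.00 = $253.30
Total: $2,625.91 + $75.99 + $126.65 + $253.30 = $3,081.85

$3,081.85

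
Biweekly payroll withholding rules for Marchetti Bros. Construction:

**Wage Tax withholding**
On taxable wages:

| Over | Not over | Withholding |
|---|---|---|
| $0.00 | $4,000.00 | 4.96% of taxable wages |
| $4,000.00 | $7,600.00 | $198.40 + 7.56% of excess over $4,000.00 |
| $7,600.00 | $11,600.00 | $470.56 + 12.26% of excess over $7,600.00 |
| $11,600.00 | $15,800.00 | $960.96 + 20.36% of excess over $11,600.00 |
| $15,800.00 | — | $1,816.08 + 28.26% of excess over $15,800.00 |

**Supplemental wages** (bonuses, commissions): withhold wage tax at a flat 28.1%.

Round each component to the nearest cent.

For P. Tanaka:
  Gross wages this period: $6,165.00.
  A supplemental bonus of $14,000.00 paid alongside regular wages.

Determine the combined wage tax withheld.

$4,296.07

Wage Tax: taxable = $6,165.00
  $198.40 + 7.56% × ($6,165.00 − $4,000.00) = $198.40 + 7.56% × $2,165.00 = $362.07
Supplemental (28.1% flat on bonus): 28.1% × $14,000.00 = $3,934.00
Total wage tax: $362.07 + $3,934.00 = $4,296.07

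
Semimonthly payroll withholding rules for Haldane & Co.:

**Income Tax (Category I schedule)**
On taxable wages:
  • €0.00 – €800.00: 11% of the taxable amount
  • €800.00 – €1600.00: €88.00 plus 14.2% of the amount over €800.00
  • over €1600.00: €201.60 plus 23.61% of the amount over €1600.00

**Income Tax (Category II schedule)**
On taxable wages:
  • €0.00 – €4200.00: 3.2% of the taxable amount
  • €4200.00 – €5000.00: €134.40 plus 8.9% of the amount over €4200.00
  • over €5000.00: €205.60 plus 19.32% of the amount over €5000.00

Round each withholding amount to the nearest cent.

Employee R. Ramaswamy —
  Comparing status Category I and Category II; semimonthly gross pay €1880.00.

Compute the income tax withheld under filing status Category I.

Income Tax (Category I): taxable = €1880.00
  €201.60 + 23.61% × (€1880.00 − €1600.00) = €201.60 + 23.61% × €280.00 = €267.71

€267.71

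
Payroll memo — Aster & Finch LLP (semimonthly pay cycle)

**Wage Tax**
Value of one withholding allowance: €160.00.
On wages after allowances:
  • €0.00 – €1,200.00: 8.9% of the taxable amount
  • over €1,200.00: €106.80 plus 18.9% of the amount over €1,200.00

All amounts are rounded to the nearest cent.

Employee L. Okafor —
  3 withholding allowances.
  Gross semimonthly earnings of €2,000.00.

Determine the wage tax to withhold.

€167.28

Wage Tax: taxable = €2,000.00 − 3×€160.00 = €1,520.00
  €106.80 + 18.9% × (€1,520.00 − €1,200.00) = €106.80 + 18.9% × €320.00 = €167.28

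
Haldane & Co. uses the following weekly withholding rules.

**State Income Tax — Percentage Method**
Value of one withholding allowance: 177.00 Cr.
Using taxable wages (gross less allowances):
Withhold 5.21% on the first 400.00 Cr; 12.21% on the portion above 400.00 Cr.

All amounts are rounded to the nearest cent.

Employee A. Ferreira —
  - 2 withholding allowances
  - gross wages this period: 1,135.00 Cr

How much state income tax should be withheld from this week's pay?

67.36 Cr

State Income Tax: taxable = 1,135.00 Cr − 2×177.00 Cr = 781.00 Cr
  20.84 Cr + 12.21% × (781.00 Cr − 400.00 Cr) = 20.84 Cr + 12.21% × 381.00 Cr = 67.36 Cr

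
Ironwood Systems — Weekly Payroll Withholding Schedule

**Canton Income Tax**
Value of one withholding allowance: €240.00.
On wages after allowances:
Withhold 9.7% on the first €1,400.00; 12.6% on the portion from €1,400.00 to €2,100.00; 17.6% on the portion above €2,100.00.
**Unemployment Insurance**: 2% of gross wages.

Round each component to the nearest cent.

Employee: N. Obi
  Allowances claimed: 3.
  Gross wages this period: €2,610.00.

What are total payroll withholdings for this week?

€249.74

Canton Income Tax: taxable = €2,610.00 − 3×€240.00 = €1,890.00
  €135.80 + 12.6% × (€1,890.00 − €1,400.00) = €135.80 + 12.6% × €490.00 = €197.54
Unemployment Insurance: 2% × €2,610.00 = €52.20
Total: €197.54 + €52.20 = €249.74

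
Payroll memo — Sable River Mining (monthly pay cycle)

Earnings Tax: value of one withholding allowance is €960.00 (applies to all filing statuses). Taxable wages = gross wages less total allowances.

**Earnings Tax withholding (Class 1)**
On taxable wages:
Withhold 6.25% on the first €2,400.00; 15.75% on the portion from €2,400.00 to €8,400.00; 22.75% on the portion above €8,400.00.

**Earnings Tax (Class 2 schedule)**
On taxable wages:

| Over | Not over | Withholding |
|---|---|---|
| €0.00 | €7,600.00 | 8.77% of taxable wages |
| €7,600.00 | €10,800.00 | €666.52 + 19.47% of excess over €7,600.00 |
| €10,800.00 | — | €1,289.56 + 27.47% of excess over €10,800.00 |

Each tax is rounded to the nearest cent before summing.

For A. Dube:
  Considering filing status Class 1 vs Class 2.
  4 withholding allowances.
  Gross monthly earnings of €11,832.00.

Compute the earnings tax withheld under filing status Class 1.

€1,030.74

Earnings Tax (Class 1): taxable = €11,832.00 − 4×€960.00 = €7,992.00
  €150.00 + 15.75% × (€7,992.00 − €2,400.00) = €150.00 + 15.75% × €5,592.00 = €1,030.74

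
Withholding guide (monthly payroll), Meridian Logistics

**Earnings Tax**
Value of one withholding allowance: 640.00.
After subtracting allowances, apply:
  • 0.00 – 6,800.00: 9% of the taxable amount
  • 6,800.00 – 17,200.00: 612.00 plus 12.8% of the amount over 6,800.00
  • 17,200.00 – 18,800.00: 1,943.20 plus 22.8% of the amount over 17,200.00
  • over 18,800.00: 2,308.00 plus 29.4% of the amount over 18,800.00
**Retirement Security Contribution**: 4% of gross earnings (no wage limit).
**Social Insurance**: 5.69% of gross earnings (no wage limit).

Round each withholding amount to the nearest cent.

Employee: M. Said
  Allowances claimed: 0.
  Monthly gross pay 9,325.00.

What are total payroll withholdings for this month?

1,838.79

Earnings Tax: taxable = 9,325.00
  612.00 + 12.8% × (9,325.00 − 6,800.00) = 612.00 + 12.8% × 2,525.00 = 935.20
Retirement Security Contribution: 4% × 9,325.00 = 373.00
Social Insurance: 5.69% × 9,325.00 = 530.59
Total: 935.20 + 373.00 + 530.59 = 1,838.79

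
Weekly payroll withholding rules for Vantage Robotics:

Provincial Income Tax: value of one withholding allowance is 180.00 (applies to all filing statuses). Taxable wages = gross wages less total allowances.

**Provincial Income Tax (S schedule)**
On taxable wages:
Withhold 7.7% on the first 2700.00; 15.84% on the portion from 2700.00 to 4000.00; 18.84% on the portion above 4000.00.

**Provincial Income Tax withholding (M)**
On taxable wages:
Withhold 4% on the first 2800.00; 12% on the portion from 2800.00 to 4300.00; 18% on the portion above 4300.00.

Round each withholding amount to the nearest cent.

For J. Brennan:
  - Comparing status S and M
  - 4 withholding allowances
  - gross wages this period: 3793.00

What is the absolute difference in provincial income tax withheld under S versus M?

Provincial Income Tax (S): taxable = 3793.00 − 4×180.00 = 3073.00
  207.90 + 15.84% × (3073.00 − 2700.00) = 207.90 + 15.84% × 373.00 = 266.98
Provincial Income Tax (M): taxable = 3793.00 − 4×180.00 = 3073.00
  112.00 + 12% × (3073.00 − 2800.00) = 112.00 + 12% × 273.00 = 144.76
Difference: |266.98 − 144.76| = 122.22 (higher under S)

122.22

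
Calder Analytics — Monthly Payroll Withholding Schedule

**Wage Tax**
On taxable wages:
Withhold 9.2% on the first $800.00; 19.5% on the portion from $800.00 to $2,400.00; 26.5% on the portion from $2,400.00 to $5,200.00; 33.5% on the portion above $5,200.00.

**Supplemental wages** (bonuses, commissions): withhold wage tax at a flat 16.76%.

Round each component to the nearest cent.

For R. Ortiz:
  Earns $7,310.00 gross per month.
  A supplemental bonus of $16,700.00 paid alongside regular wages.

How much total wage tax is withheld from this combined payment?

Wage Tax: taxable = $7,310.00
  $1,127.60 + 33.5% × ($7,310.00 − $5,200.00) = $1,127.60 + 33.5% × $2,110.00 = $1,834.45
Supplemental (16.76% flat on bonus): 16.76% × $16,700.00 = $2,798.92
Total wage tax: $1,834.45 + $2,798.92 = $4,633.37

$4,633.37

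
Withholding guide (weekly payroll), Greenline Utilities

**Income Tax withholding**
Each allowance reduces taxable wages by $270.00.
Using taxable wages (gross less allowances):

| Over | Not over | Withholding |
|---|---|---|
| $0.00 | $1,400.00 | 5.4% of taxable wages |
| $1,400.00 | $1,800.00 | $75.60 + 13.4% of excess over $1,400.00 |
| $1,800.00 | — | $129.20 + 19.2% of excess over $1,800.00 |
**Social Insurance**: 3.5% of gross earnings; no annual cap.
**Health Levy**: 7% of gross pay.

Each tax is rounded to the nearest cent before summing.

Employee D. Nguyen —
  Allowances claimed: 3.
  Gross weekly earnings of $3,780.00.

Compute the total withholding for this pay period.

Income Tax: taxable = $3,780.00 − 3×$270.00 = $2,970.00
  $129.20 + 19.2% × ($2,970.00 − $1,800.00) = $129.20 + 19.2% × $1,170.00 = $353.84
Social Insurance: 3.5% × $3,780.00 = $132.30
Health Levy: 7% × $3,780.00 = $264.60
Total: $353.84 + $132.30 + $264.60 = $750.74

$750.74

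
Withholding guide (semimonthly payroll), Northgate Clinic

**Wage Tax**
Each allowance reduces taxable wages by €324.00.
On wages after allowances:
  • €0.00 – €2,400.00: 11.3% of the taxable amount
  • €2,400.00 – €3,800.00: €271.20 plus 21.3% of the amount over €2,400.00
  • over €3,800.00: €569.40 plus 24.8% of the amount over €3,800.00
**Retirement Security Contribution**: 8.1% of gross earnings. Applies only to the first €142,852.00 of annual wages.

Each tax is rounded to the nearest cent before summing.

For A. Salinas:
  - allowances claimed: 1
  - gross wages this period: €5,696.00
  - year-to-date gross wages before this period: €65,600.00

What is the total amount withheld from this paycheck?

€1,420.64

Wage Tax: taxable = €5,696.00 − 1×€324.00 = €5,372.00
  €569.40 + 24.8% × (€5,372.00 − €3,800.00) = €569.40 + 24.8% × €1,572.00 = €959.26
Retirement Security Contribution: 8.1% × €5,696.00 = €461.38
Total: €959.26 + €461.38 = €1,420.64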